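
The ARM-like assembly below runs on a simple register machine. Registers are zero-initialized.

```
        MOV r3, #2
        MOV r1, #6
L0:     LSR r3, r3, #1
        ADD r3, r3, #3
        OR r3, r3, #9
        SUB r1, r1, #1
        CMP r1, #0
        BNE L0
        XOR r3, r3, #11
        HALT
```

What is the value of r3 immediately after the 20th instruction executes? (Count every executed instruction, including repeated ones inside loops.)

MOV r3, #2 → r3=2
MOV r1, #6 → r1=6
LSR r3, r3, #1 → r3=2>>1=1
ADD r3, r3, #3 → r3=1+3=4
OR r3, r3, #9 → r3=4|9=13
SUB r1, r1, #1 → r1=6-1=5
CMP r1, #0  (cmp 5,0)
BNE L0: taken
LSR r3, r3, #1 → r3=13>>1=6
ADD r3, r3, #3 → r3=6+3=9
OR r3, r3, #9 → r3=9|9=9
SUB r1, r1, #1 → r1=5-1=4
CMP r1, #0  (cmp 4,0)
BNE L0: taken
LSR r3, r3, #1 → r3=9>>1=4
ADD r3, r3, #3 → r3=4+3=7
OR r3, r3, #9 → r3=7|9=15
SUB r1, r1, #1 → r1=4-1=3
CMP r1, #0  (cmp 3,0)
BNE L0: taken
After step 20: r3 = 15.

15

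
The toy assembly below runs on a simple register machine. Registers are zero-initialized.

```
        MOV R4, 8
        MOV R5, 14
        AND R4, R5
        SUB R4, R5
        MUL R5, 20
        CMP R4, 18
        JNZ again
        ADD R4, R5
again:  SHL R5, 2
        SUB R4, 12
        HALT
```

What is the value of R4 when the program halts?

-18

after MOV R4, 8: R4=8
after MOV R5, 14: R5=14
after AND R4, R5: R4=8&14=8
after SUB R4, R5: R4=8-14=-6
after MUL R5, 20: R5=14*20=280
CMP R4, 18  (cmp -6,18)
JNZ again: taken
after SHL R5, 2: R5=280<<2=1120
after SUB R4, 12: R4=(-6)-12=-18
halt.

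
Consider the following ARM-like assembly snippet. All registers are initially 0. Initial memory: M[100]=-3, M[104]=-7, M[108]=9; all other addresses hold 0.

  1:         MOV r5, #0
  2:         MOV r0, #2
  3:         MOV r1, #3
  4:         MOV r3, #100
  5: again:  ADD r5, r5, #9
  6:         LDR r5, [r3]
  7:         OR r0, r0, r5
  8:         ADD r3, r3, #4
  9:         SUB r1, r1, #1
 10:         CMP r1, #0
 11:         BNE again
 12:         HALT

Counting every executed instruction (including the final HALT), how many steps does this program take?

26

MOV r5, #0 → r5=0
MOV r0, #2 → r0=2
MOV r1, #3 → r1=3
MOV r3, #100 → r3=100
ADD r5, r5, #9 → r5=0+9=9
LDR r5, [r3] → r5=M[100]=-3
OR r0, r0, r5 → r0=2|(-3)=-1
ADD r3, r3, #4 → r3=100+4=104
SUB r1, r1, #1 → r1=3-1=2
CMP r1, #0  (cmp 2,0)
BNE again: taken
ADD r5, r5, #9 → r5=(-3)+9=6
LDR r5, [r3] → r5=M[104]=-7
OR r0, r0, r5 → r0=(-1)|(-7)=-1
ADD r3, r3, #4 → r3=104+4=108
SUB r1, r1, #1 → r1=2-1=1
CMP r1, #0  (cmp 1,0)
BNE again: taken
ADD r5, r5, #9 → r5=(-7)+9=2
LDR r5, [r3] → r5=M[108]=9
OR r0, r0, r5 → r0=(-1)|9=-1
ADD r3, r3, #4 → r3=108+4=112
SUB r1, r1, #1 → r1=1-1=0
CMP r1, #0  (cmp 0,0)
BNE again: not taken
halt.
Total executed instructions: 26.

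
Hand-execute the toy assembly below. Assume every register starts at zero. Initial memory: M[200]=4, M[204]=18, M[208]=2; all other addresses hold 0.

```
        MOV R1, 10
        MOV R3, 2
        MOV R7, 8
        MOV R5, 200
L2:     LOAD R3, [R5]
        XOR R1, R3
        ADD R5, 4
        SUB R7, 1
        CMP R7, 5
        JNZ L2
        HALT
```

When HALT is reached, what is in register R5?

after MOV R1, 10: R1=10
after MOV R3, 2: R3=2
after MOV R7, 8: R7=8
after MOV R5, 200: R5=200
after LOAD R3, [R5]: R3=M[200]=4
after XOR R1, R3: R1=10^4=14
after ADD R5, 4: R5=200+4=204
after SUB R7, 1: R7=8-1=7
CMP R7, 5  (cmp 7,5)
JNZ L2: taken
after LOAD R3, [R5]: R3=M[204]=18
after XOR R1, R3: R1=14^18=28
after ADD R5, 4: R5=204+4=208
after SUB R7, 1: R7=7-1=6
CMP R7, 5  (cmp 6,5)
JNZ L2: taken
after LOAD R3, [R5]: R3=M[208]=2
after XOR R1, R3: R1=28^2=30
after ADD R5, 4: R5=208+4=212
after SUB R7, 1: R7=6-1=5
CMP R7, 5  (cmp 5,5)
JNZ L2: not taken
halt.

212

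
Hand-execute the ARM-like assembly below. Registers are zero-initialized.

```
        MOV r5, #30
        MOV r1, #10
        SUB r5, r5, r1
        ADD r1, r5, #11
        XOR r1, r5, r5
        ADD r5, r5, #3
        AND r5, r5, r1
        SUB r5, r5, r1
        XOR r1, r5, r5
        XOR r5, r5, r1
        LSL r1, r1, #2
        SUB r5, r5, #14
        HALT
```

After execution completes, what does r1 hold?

0

r5=30
r1=10
r5=30-10=20
r1=20+11=31
r1=20^20=0
r5=20+3=23
r5=23&0=0
r5=0-0=0
r1=0^0=0
r5=0^0=0
r1=0<<2=0
r5=0-14=-14
halt.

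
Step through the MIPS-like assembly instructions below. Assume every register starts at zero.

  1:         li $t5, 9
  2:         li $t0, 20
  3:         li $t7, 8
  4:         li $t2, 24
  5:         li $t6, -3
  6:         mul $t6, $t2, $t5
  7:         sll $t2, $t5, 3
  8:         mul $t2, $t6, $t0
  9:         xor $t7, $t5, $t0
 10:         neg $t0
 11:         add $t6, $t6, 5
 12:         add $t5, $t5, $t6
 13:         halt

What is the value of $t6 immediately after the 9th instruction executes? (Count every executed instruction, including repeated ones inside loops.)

216

$t5=9
$t0=20
$t7=8
$t2=24
$t6=-3
$t6=24*9=216
$t2=9<<3=72
$t2=216*20=4320
$t7=9^20=29
After step 9: $t6 = 216.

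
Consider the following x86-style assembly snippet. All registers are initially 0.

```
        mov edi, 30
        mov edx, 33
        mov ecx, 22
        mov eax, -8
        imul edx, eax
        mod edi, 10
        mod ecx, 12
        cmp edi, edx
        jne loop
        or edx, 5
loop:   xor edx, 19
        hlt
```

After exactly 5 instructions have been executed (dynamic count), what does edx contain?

edi=30
edx=33
ecx=22
eax=-8
edx=33*(-8)=-264
After step 5: edx = -264.

-264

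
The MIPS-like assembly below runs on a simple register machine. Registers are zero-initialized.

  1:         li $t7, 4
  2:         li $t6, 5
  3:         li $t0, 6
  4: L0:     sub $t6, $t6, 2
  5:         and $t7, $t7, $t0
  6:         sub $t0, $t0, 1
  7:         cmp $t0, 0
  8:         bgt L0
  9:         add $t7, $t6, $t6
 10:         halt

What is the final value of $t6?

-7

after li $t7, 4: $t7=4
after li $t6, 5: $t6=5
after li $t0, 6: $t0=6
after sub $t6, $t6, 2: $t6=5-2=3
after and $t7, $t7, $t0: $t7=4&6=4
after sub $t0, $t0, 1: $t0=6-1=5
cmp $t0, 0  (cmp 5,0)
bgt L0: taken
after sub $t6, $t6, 2: $t6=3-2=1
after and $t7, $t7, $t0: $t7=4&5=4
after sub $t0, $t0, 1: $t0=5-1=4
cmp $t0, 0  (cmp 4,0)
bgt L0: taken
after sub $t6, $t6, 2: $t6=1-2=-1
after and $t7, $t7, $t0: $t7=4&4=4
after sub $t0, $t0, 1: $t0=4-1=3
cmp $t0, 0  (cmp 3,0)
bgt L0: taken
after sub $t6, $t6, 2: $t6=(-1)-2=-3
after and $t7, $t7, $t0: $t7=4&3=0
after sub $t0, $t0, 1: $t0=3-1=2
cmp $t0, 0  (cmp 2,0)
bgt L0: taken
after sub $t6, $t6, 2: $t6=(-3)-2=-5
after and $t7, $t7, $t0: $t7=0&2=0
after sub $t0, $t0, 1: $t0=2-1=1
cmp $t0, 0  (cmp 1,0)
bgt L0: taken
after sub $t6, $t6, 2: $t6=(-5)-2=-7
after and $t7, $t7, $t0: $t7=0&1=0
after sub $t0, $t0, 1: $t0=1-1=0
cmp $t0, 0  (cmp 0,0)
bgt L0: not taken
after add $t7, $t6, $t6: $t7=(-7)+(-7)=-14
halt.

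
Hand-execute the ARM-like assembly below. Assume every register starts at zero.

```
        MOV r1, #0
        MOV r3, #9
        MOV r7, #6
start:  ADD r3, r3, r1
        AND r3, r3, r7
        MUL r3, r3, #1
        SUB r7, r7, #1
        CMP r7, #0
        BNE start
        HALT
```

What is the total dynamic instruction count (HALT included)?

r1=0
r3=9
r7=6
r3=9+0=9
r3=9&6=0
r3=0*1=0
r7=6-1=5
CMP r7, #0  (cmp 5,0)
BNE start: taken
r3=0+0=0
r3=0&5=0
r3=0*1=0
r7=5-1=4
CMP r7, #0  (cmp 4,0)
BNE start: taken
r3=0+0=0
r3=0&4=0
r3=0*1=0
r7=4-1=3
CMP r7, #0  (cmp 3,0)
BNE start: taken
r3=0+0=0
r3=0&3=0
r3=0*1=0
r7=3-1=2
CMP r7, #0  (cmp 2,0)
BNE start: taken
r3=0+0=0
r3=0&2=0
r3=0*1=0
r7=2-1=1
CMP r7, #0  (cmp 1,0)
BNE start: taken
r3=0+0=0
r3=0&1=0
r3=0*1=0
r7=1-1=0
CMP r7, #0  (cmp 0,0)
BNE start: not taken
halt.
Total executed instructions: 40.

40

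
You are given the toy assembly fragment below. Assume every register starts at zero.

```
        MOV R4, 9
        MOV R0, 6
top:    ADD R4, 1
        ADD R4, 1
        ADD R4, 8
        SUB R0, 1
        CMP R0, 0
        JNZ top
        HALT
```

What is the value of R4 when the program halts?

69

R4=9
R0=6
R4=9+1=10
R4=10+1=11
R4=11+8=19
R0=6-1=5
CMP R0, 0  (cmp 5,0)
JNZ top: taken
R4=19+1=20
R4=20+1=21
R4=21+8=29
R0=5-1=4
CMP R0, 0  (cmp 4,0)
JNZ top: taken
R4=29+1=30
R4=30+1=31
R4=31+8=39
R0=4-1=3
CMP R0, 0  (cmp 3,0)
JNZ top: taken
R4=39+1=40
R4=40+1=41
R4=41+8=49
R0=3-1=2
CMP R0, 0  (cmp 2,0)
JNZ top: taken
R4=49+1=50
R4=50+1=51
R4=51+8=59
R0=2-1=1
CMP R0, 0  (cmp 1,0)
JNZ top: taken
R4=59+1=60
R4=60+1=61
R4=61+8=69
R0=1-1=0
CMP R0, 0  (cmp 0,0)
JNZ top: not taken
halt.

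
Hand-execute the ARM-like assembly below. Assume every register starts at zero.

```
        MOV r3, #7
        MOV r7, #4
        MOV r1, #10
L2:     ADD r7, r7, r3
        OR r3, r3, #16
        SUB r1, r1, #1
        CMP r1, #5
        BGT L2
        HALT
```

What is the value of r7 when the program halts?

103

after MOV r3, #7: r3=7
after MOV r7, #4: r7=4
after MOV r1, #10: r1=10
after ADD r7, r7, r3: r7=4+7=11
after OR r3, r3, #16: r3=7|16=23
after SUB r1, r1, #1: r1=10-1=9
CMP r1, #5  (cmp 9,5)
BGT L2: taken
after ADD r7, r7, r3: r7=11+23=34
after OR r3, r3, #16: r3=23|16=23
after SUB r1, r1, #1: r1=9-1=8
CMP r1, #5  (cmp 8,5)
BGT L2: taken
after ADD r7, r7, r3: r7=34+23=57
after OR r3, r3, #16: r3=23|16=23
after SUB r1, r1, #1: r1=8-1=7
CMP r1, #5  (cmp 7,5)
BGT L2: taken
after ADD r7, r7, r3: r7=57+23=80
after OR r3, r3, #16: r3=23|16=23
after SUB r1, r1, #1: r1=7-1=6
CMP r1, #5  (cmp 6,5)
BGT L2: taken
after ADD r7, r7, r3: r7=80+23=103
after OR r3, r3, #16: r3=23|16=23
after SUB r1, r1, #1: r1=6-1=5
CMP r1, #5  (cmp 5,5)
BGT L2: not taken
halt.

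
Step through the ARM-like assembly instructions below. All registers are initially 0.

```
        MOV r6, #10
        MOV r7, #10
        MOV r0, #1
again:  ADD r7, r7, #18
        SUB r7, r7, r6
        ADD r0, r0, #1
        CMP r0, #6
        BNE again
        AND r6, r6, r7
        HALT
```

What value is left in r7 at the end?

r6=10
r7=10
r0=1
r7=10+18=28
r7=28-10=18
r0=1+1=2
CMP r0, #6  (cmp 2,6)
BNE again: taken
r7=18+18=36
r7=36-10=26
r0=2+1=3
CMP r0, #6  (cmp 3,6)
BNE again: taken
r7=26+18=44
r7=44-10=34
r0=3+1=4
CMP r0, #6  (cmp 4,6)
BNE again: taken
r7=34+18=52
r7=52-10=42
r0=4+1=5
CMP r0, #6  (cmp 5,6)
BNE again: taken
r7=42+18=60
r7=60-10=50
r0=5+1=6
CMP r0, #6  (cmp 6,6)
BNE again: not taken
r6=10&50=2
halt.

50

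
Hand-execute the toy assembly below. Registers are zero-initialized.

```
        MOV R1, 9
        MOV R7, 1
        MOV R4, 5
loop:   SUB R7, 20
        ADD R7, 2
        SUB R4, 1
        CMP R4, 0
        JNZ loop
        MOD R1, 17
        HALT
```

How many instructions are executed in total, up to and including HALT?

R1=9
R7=1
R4=5
R7=1-20=-19
R7=(-19)+2=-17
R4=5-1=4
CMP R4, 0  (cmp 4,0)
JNZ loop: taken
R7=(-17)-20=-37
R7=(-37)+2=-35
R4=4-1=3
CMP R4, 0  (cmp 3,0)
JNZ loop: taken
R7=(-35)-20=-55
R7=(-55)+2=-53
R4=3-1=2
CMP R4, 0  (cmp 2,0)
JNZ loop: taken
R7=(-53)-20=-73
R7=(-73)+2=-71
R4=2-1=1
CMP R4, 0  (cmp 1,0)
JNZ loop: taken
R7=(-71)-20=-91
R7=(-91)+2=-89
R4=1-1=0
CMP R4, 0  (cmp 0,0)
JNZ loop: not taken
R1=9%17=9
halt.
Total executed instructions: 30.

30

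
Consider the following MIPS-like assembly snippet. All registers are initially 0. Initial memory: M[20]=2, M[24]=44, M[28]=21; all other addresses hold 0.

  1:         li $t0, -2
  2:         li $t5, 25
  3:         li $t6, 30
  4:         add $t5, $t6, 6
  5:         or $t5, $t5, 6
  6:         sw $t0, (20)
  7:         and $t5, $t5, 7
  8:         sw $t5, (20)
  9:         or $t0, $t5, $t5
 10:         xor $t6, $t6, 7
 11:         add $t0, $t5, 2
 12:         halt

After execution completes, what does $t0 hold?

li $t0, -2 → $t0=-2
li $t5, 25 → $t5=25
li $t6, 30 → $t6=30
add $t5, $t6, 6 → $t5=30+6=36
or $t5, $t5, 6 → $t5=36|6=38
sw $t0, (20) → M[20]=-2
and $t5, $t5, 7 → $t5=38&7=6
sw $t5, (20) → M[20]=6
or $t0, $t5, $t5 → $t0=6|6=6
xor $t6, $t6, 7 → $t6=30^7=25
add $t0, $t5, 2 → $t0=6+2=8
halt.

8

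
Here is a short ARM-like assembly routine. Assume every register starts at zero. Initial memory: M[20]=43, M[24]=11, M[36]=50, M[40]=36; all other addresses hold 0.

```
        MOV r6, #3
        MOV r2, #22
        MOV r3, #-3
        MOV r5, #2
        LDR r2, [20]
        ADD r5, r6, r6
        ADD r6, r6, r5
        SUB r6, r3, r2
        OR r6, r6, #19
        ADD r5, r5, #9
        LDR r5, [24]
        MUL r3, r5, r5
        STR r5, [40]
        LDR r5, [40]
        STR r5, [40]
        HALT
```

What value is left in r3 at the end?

121

after MOV r6, #3: r6=3
after MOV r2, #22: r2=22
after MOV r3, #-3: r3=-3
after MOV r5, #2: r5=2
after LDR r2, [20]: r2=M[20]=43
after ADD r5, r6, r6: r5=3+3=6
after ADD r6, r6, r5: r6=3+6=9
after SUB r6, r3, r2: r6=(-3)-43=-46
after OR r6, r6, #19: r6=(-46)|19=-45
after ADD r5, r5, #9: r5=6+9=15
after LDR r5, [24]: r5=M[24]=11
after MUL r3, r5, r5: r3=11*11=121
STR r5, [40] → M[40]=11
after LDR r5, [40]: r5=M[40]=11
STR r5, [40] → M[40]=11
halt.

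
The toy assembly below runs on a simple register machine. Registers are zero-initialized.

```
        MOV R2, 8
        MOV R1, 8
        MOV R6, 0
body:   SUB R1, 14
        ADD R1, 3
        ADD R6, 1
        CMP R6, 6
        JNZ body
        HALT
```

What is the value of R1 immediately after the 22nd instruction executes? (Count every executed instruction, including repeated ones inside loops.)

-36

R2=8
R1=8
R6=0
R1=8-14=-6
R1=(-6)+3=-3
R6=0+1=1
CMP R6, 6  (cmp 1,6)
JNZ body: taken
R1=(-3)-14=-17
R1=(-17)+3=-14
R6=1+1=2
CMP R6, 6  (cmp 2,6)
JNZ body: taken
R1=(-14)-14=-28
R1=(-28)+3=-25
R6=2+1=3
CMP R6, 6  (cmp 3,6)
JNZ body: taken
R1=(-25)-14=-39
R1=(-39)+3=-36
R6=3+1=4
CMP R6, 6  (cmp 4,6)
After step 22: R1 = -36.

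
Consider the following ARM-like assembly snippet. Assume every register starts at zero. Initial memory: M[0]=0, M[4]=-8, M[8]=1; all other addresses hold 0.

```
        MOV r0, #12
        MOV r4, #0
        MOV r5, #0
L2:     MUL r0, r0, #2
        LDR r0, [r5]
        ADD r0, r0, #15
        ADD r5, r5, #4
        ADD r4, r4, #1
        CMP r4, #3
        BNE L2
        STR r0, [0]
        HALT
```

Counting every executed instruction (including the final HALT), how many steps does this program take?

after MOV r0, #12: r0=12
after MOV r4, #0: r4=0
after MOV r5, #0: r5=0
after MUL r0, r0, #2: r0=12*2=24
after LDR r0, [r5]: r0=M[0]=0
after ADD r0, r0, #15: r0=0+15=15
after ADD r5, r5, #4: r5=0+4=4
after ADD r4, r4, #1: r4=0+1=1
CMP r4, #3  (cmp 1,3)
BNE L2: taken
after MUL r0, r0, #2: r0=15*2=30
after LDR r0, [r5]: r0=M[4]=-8
after ADD r0, r0, #15: r0=(-8)+15=7
after ADD r5, r5, #4: r5=4+4=8
after ADD r4, r4, #1: r4=1+1=2
CMP r4, #3  (cmp 2,3)
BNE L2: taken
after MUL r0, r0, #2: r0=7*2=14
after LDR r0, [r5]: r0=M[8]=1
after ADD r0, r0, #15: r0=1+15=16
after ADD r5, r5, #4: r5=8+4=12
after ADD r4, r4, #1: r4=2+1=3
CMP r4, #3  (cmp 3,3)
BNE L2: not taken
STR r0, [0] → M[0]=16
halt.
Total executed instructions: 26.

26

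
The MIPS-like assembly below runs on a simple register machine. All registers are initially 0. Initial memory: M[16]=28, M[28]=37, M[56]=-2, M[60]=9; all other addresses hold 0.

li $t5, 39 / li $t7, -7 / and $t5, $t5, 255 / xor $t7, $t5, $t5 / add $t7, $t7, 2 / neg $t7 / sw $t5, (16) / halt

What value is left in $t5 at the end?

li $t5, 39 → $t5=39
li $t7, -7 → $t7=-7
and $t5, $t5, 255 → $t5=39&255=39
xor $t7, $t5, $t5 → $t7=39^39=0
add $t7, $t7, 2 → $t7=0+2=2
neg $t7 → $t7=-(2)=-2
sw $t5, (16) → M[16]=39
halt.

39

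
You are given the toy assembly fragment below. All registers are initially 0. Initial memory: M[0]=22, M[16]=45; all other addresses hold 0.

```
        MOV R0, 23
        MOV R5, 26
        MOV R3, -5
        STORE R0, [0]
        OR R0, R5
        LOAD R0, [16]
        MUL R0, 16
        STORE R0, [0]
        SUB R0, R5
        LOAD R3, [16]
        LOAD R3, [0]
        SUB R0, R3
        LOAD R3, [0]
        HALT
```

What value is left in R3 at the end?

R0=23
R5=26
R3=-5
STORE R0, [0] → M[0]=23
R0=23|26=31
R0=M[16]=45
R0=45*16=720
STORE R0, [0] → M[0]=720
R0=720-26=694
R3=M[16]=45
R3=M[0]=720
R0=694-720=-26
R3=M[0]=720
halt.

720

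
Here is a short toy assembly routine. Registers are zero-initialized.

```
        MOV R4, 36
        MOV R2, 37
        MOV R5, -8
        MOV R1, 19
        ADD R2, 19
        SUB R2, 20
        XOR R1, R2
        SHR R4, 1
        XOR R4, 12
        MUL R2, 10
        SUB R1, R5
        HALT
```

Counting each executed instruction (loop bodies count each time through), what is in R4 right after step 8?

MOV R4, 36 → R4=36
MOV R2, 37 → R2=37
MOV R5, -8 → R5=-8
MOV R1, 19 → R1=19
ADD R2, 19 → R2=37+19=56
SUB R2, 20 → R2=56-20=36
XOR R1, R2 → R1=19^36=55
SHR R4, 1 → R4=36>>1=18
After step 8: R4 = 18.

18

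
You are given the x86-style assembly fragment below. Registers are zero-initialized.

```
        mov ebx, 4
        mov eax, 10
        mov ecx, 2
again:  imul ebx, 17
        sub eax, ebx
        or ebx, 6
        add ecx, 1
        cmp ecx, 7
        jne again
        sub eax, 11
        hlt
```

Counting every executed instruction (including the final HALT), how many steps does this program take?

35

after mov ebx, 4: ebx=4
after mov eax, 10: eax=10
after mov ecx, 2: ecx=2
after imul ebx, 17: ebx=4*17=68
after sub eax, ebx: eax=10-68=-58
after or ebx, 6: ebx=68|6=70
after add ecx, 1: ecx=2+1=3
cmp ecx, 7  (cmp 3,7)
jne again: taken
after imul ebx, 17: ebx=70*17=1190
after sub eax, ebx: eax=(-58)-1190=-1248
after or ebx, 6: ebx=1190|6=1190
after add ecx, 1: ecx=3+1=4
cmp ecx, 7  (cmp 4,7)
jne again: taken
after imul ebx, 17: ebx=1190*17=20230
after sub eax, ebx: eax=(-1248)-20230=-21478
after or ebx, 6: ebx=20230|6=20230
after add ecx, 1: ecx=4+1=5
cmp ecx, 7  (cmp 5,7)
jne again: taken
after imul ebx, 17: ebx=20230*17=343910
after sub eax, ebx: eax=(-21478)-343910=-365388
after or ebx, 6: ebx=343910|6=343910
after add ecx, 1: ecx=5+1=6
cmp ecx, 7  (cmp 6,7)
jne again: taken
after imul ebx, 17: ebx=343910*17=5846470
after sub eax, ebx: eax=(-365388)-5846470=-6211858
after or ebx, 6: ebx=5846470|6=5846470
after add ecx, 1: ecx=6+1=7
cmp ecx, 7  (cmp 7,7)
jne again: not taken
after sub eax, 11: eax=(-6211858)-11=-6211869
halt.
Total executed instructions: 35.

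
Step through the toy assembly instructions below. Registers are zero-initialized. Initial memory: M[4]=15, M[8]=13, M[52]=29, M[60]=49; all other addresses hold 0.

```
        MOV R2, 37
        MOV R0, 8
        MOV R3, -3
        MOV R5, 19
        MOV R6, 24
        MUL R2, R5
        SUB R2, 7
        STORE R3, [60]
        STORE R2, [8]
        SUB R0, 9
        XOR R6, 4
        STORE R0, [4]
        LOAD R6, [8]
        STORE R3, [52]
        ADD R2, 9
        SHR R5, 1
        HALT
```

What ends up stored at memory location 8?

696

after MOV R2, 37: R2=37
after MOV R0, 8: R0=8
after MOV R3, -3: R3=-3
after MOV R5, 19: R5=19
after MOV R6, 24: R6=24
after MUL R2, R5: R2=37*19=703
after SUB R2, 7: R2=703-7=696
STORE R3, [60] → M[60]=-3
STORE R2, [8] → M[8]=696
after SUB R0, 9: R0=8-9=-1
after XOR R6, 4: R6=24^4=28
STORE R0, [4] → M[4]=-1
after LOAD R6, [8]: R6=M[8]=696
STORE R3, [52] → M[52]=-3
after ADD R2, 9: R2=696+9=705
after SHR R5, 1: R5=19>>1=9
halt.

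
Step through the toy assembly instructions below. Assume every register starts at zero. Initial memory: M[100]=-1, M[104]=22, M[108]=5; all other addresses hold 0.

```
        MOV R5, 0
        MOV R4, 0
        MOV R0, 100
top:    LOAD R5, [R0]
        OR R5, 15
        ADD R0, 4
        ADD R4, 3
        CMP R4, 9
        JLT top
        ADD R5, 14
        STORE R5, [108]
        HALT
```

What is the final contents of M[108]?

MOV R5, 0 → R5=0
MOV R4, 0 → R4=0
MOV R0, 100 → R0=100
LOAD R5, [R0] → R5=M[100]=-1
OR R5, 15 → R5=(-1)|15=-1
ADD R0, 4 → R0=100+4=104
ADD R4, 3 → R4=0+3=3
CMP R4, 9  (cmp 3,9)
JLT top: taken
LOAD R5, [R0] → R5=M[104]=22
OR R5, 15 → R5=22|15=31
ADD R0, 4 → R0=104+4=108
ADD R4, 3 → R4=3+3=6
CMP R4, 9  (cmp 6,9)
JLT top: taken
LOAD R5, [R0] → R5=M[108]=5
OR R5, 15 → R5=5|15=15
ADD R0, 4 → R0=108+4=112
ADD R4, 3 → R4=6+3=9
CMP R4, 9  (cmp 9,9)
JLT top: not taken
ADD R5, 14 → R5=15+14=29
STORE R5, [108] → M[108]=29
halt.

29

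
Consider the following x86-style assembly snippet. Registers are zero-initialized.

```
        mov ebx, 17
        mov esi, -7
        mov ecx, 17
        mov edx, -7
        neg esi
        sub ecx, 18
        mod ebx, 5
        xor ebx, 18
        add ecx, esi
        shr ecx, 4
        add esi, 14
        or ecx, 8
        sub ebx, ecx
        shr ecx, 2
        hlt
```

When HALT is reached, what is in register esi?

mov ebx, 17 → ebx=17
mov esi, -7 → esi=-7
mov ecx, 17 → ecx=17
mov edx, -7 → edx=-7
neg esi → esi=-(-7)=7
sub ecx, 18 → ecx=17-18=-1
mod ebx, 5 → ebx=17%5=2
xor ebx, 18 → ebx=2^18=16
add ecx, esi → ecx=(-1)+7=6
shr ecx, 4 → ecx=6>>4=0
add esi, 14 → esi=7+14=21
or ecx, 8 → ecx=0|8=8
sub ebx, ecx → ebx=16-8=8
shr ecx, 2 → ecx=8>>2=2
halt.

21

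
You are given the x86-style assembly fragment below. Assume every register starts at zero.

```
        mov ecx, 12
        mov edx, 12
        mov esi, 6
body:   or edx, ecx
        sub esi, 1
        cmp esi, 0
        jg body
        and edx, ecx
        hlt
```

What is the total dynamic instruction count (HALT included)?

ecx=12
edx=12
esi=6
edx=12|12=12
esi=6-1=5
cmp esi, 0  (cmp 5,0)
jg body: taken
edx=12|12=12
esi=5-1=4
cmp esi, 0  (cmp 4,0)
jg body: taken
edx=12|12=12
esi=4-1=3
cmp esi, 0  (cmp 3,0)
jg body: taken
edx=12|12=12
esi=3-1=2
cmp esi, 0  (cmp 2,0)
jg body: taken
edx=12|12=12
esi=2-1=1
cmp esi, 0  (cmp 1,0)
jg body: taken
edx=12|12=12
esi=1-1=0
cmp esi, 0  (cmp 0,0)
jg body: not taken
edx=12&12=12
halt.
Total executed instructions: 29.

29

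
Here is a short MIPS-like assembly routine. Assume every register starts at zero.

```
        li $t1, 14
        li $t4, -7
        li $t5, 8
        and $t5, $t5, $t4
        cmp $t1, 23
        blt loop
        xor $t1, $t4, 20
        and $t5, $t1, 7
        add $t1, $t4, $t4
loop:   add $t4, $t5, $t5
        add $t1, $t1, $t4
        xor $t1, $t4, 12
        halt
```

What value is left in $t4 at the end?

after li $t1, 14: $t1=14
after li $t4, -7: $t4=-7
after li $t5, 8: $t5=8
after and $t5, $t5, $t4: $t5=8&(-7)=8
cmp $t1, 23  (cmp 14,23)
blt loop: taken
after add $t4, $t5, $t5: $t4=8+8=16
after add $t1, $t1, $t4: $t1=14+16=30
after xor $t1, $t4, 12: $t1=16^12=28
halt.

16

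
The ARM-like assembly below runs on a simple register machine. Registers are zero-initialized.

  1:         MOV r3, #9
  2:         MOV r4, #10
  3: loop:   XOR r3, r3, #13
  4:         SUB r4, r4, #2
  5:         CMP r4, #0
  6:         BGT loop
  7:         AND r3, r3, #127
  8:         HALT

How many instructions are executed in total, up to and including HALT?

24

after MOV r3, #9: r3=9
after MOV r4, #10: r4=10
after XOR r3, r3, #13: r3=9^13=4
after SUB r4, r4, #2: r4=10-2=8
CMP r4, #0  (cmp 8,0)
BGT loop: taken
after XOR r3, r3, #13: r3=4^13=9
after SUB r4, r4, #2: r4=8-2=6
CMP r4, #0  (cmp 6,0)
BGT loop: taken
after XOR r3, r3, #13: r3=9^13=4
after SUB r4, r4, #2: r4=6-2=4
CMP r4, #0  (cmp 4,0)
BGT loop: taken
after XOR r3, r3, #13: r3=4^13=9
after SUB r4, r4, #2: r4=4-2=2
CMP r4, #0  (cmp 2,0)
BGT loop: taken
after XOR r3, r3, #13: r3=9^13=4
after SUB r4, r4, #2: r4=2-2=0
CMP r4, #0  (cmp 0,0)
BGT loop: not taken
after AND r3, r3, #127: r3=4&127=4
halt.
Total executed instructions: 24.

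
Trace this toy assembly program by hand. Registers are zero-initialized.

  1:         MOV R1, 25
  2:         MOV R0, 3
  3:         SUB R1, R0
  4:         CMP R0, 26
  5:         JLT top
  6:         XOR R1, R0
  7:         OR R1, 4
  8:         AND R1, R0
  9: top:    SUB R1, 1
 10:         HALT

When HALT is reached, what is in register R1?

21

after MOV R1, 25: R1=25
after MOV R0, 3: R0=3
after SUB R1, R0: R1=25-3=22
CMP R0, 26  (cmp 3,26)
JLT top: taken
after SUB R1, 1: R1=22-1=21
halt.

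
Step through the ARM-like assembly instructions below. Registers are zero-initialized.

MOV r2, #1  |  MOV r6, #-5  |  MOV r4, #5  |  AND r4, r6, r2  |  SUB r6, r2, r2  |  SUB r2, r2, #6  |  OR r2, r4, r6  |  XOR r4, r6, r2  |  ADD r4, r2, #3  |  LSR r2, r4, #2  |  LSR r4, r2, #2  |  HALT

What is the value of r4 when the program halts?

0

MOV r2, #1 → r2=1
MOV r6, #-5 → r6=-5
MOV r4, #5 → r4=5
AND r4, r6, r2 → r4=(-5)&1=1
SUB r6, r2, r2 → r6=1-1=0
SUB r2, r2, #6 → r2=1-6=-5
OR r2, r4, r6 → r2=1|0=1
XOR r4, r6, r2 → r4=0^1=1
ADD r4, r2, #3 → r4=1+3=4
LSR r2, r4, #2 → r2=4>>2=1
LSR r4, r2, #2 → r4=1>>2=0
halt.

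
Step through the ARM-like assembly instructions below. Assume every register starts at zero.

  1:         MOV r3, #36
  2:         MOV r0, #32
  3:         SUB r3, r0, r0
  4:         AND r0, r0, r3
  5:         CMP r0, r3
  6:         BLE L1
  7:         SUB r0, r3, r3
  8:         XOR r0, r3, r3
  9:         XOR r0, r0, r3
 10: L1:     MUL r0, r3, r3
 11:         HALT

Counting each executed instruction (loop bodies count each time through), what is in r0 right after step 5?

0

r3=36
r0=32
r3=32-32=0
r0=32&0=0
CMP r0, r3  (cmp 0,0)
After step 5: r0 = 0.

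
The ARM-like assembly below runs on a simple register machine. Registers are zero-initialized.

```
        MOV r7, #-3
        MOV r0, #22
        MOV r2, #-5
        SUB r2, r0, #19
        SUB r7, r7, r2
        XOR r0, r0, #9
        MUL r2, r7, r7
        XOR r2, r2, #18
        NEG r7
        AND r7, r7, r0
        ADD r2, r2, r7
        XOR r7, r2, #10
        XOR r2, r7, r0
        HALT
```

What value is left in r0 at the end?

31

MOV r7, #-3 → r7=-3
MOV r0, #22 → r0=22
MOV r2, #-5 → r2=-5
SUB r2, r0, #19 → r2=22-19=3
SUB r7, r7, r2 → r7=(-3)-3=-6
XOR r0, r0, #9 → r0=22^9=31
MUL r2, r7, r7 → r2=(-6)*(-6)=36
XOR r2, r2, #18 → r2=36^18=54
NEG r7 → r7=-(-6)=6
AND r7, r7, r0 → r7=6&31=6
ADD r2, r2, r7 → r2=54+6=60
XOR r7, r2, #10 → r7=60^10=54
XOR r2, r7, r0 → r2=54^31=41
halt.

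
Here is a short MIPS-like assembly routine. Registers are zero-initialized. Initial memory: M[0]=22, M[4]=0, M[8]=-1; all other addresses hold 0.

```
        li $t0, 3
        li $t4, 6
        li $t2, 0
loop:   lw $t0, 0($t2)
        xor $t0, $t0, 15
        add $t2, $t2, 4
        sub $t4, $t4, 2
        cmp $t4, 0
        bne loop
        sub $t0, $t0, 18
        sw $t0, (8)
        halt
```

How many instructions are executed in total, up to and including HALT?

li $t0, 3 → $t0=3
li $t4, 6 → $t4=6
li $t2, 0 → $t2=0
lw $t0, 0($t2) → $t0=M[0]=22
xor $t0, $t0, 15 → $t0=22^15=25
add $t2, $t2, 4 → $t2=0+4=4
sub $t4, $t4, 2 → $t4=6-2=4
cmp $t4, 0  (cmp 4,0)
bne loop: taken
lw $t0, 0($t2) → $t0=M[4]=0
xor $t0, $t0, 15 → $t0=0^15=15
add $t2, $t2, 4 → $t2=4+4=8
sub $t4, $t4, 2 → $t4=4-2=2
cmp $t4, 0  (cmp 2,0)
bne loop: taken
lw $t0, 0($t2) → $t0=M[8]=-1
xor $t0, $t0, 15 → $t0=(-1)^15=-16
add $t2, $t2, 4 → $t2=8+4=12
sub $t4, $t4, 2 → $t4=2-2=0
cmp $t4, 0  (cmp 0,0)
bne loop: not taken
sub $t0, $t0, 18 → $t0=(-16)-18=-34
sw $t0, (8) → M[8]=-34
halt.
Total executed instructions: 24.

24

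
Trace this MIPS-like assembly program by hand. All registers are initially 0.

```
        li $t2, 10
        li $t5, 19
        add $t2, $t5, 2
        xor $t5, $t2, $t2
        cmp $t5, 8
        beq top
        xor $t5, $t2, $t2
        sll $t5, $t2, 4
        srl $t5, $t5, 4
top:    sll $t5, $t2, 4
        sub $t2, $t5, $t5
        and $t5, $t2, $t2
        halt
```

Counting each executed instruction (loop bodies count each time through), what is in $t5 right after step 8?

336

$t2=10
$t5=19
$t2=19+2=21
$t5=21^21=0
cmp $t5, 8  (cmp 0,8)
beq top: not taken
$t5=21^21=0
$t5=21<<4=336
After step 8: $t5 = 336.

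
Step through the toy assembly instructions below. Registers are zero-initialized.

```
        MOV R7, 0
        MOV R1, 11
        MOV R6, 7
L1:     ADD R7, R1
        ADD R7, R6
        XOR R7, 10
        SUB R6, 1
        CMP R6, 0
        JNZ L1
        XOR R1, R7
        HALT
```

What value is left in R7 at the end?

MOV R7, 0 → R7=0
MOV R1, 11 → R1=11
MOV R6, 7 → R6=7
ADD R7, R1 → R7=0+11=11
ADD R7, R6 → R7=11+7=18
XOR R7, 10 → R7=18^10=24
SUB R6, 1 → R6=7-1=6
CMP R6, 0  (cmp 6,0)
JNZ L1: taken
ADD R7, R1 → R7=24+11=35
ADD R7, R6 → R7=35+6=41
XOR R7, 10 → R7=41^10=35
SUB R6, 1 → R6=6-1=5
CMP R6, 0  (cmp 5,0)
JNZ L1: taken
ADD R7, R1 → R7=35+11=46
ADD R7, R6 → R7=46+5=51
XOR R7, 10 → R7=51^10=57
SUB R6, 1 → R6=5-1=4
CMP R6, 0  (cmp 4,0)
JNZ L1: taken
ADD R7, R1 → R7=57+11=68
ADD R7, R6 → R7=68+4=72
XOR R7, 10 → R7=72^10=66
SUB R6, 1 → R6=4-1=3
CMP R6, 0  (cmp 3,0)
JNZ L1: taken
ADD R7, R1 → R7=66+11=77
ADD R7, R6 → R7=77+3=80
XOR R7, 10 → R7=80^10=90
SUB R6, 1 → R6=3-1=2
CMP R6, 0  (cmp 2,0)
JNZ L1: taken
ADD R7, R1 → R7=90+11=101
ADD R7, R6 → R7=101+2=103
XOR R7, 10 → R7=103^10=109
SUB R6, 1 → R6=2-1=1
CMP R6, 0  (cmp 1,0)
JNZ L1: taken
ADD R7, R1 → R7=109+11=120
ADD R7, R6 → R7=120+1=121
XOR R7, 10 → R7=121^10=115
SUB R6, 1 → R6=1-1=0
CMP R6, 0  (cmp 0,0)
JNZ L1: not taken
XOR R1, R7 → R1=11^115=120
halt.

115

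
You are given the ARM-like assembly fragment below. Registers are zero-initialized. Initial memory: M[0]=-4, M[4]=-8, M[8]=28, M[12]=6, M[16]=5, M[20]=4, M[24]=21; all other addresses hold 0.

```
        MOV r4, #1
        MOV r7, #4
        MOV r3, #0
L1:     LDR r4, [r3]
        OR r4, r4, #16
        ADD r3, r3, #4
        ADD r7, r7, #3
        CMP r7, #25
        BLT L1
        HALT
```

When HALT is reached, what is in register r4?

after MOV r4, #1: r4=1
after MOV r7, #4: r7=4
after MOV r3, #0: r3=0
after LDR r4, [r3]: r4=M[0]=-4
after OR r4, r4, #16: r4=(-4)|16=-4
after ADD r3, r3, #4: r3=0+4=4
after ADD r7, r7, #3: r7=4+3=7
CMP r7, #25  (cmp 7,25)
BLT L1: taken
after LDR r4, [r3]: r4=M[4]=-8
after OR r4, r4, #16: r4=(-8)|16=-8
after ADD r3, r3, #4: r3=4+4=8
after ADD r7, r7, #3: r7=7+3=10
CMP r7, #25  (cmp 10,25)
BLT L1: taken
after LDR r4, [r3]: r4=M[8]=28
after OR r4, r4, #16: r4=28|16=28
after ADD r3, r3, #4: r3=8+4=12
after ADD r7, r7, #3: r7=10+3=13
CMP r7, #25  (cmp 13,25)
BLT L1: taken
after LDR r4, [r3]: r4=M[12]=6
after OR r4, r4, #16: r4=6|16=22
after ADD r3, r3, #4: r3=12+4=16
after ADD r7, r7, #3: r7=13+3=16
CMP r7, #25  (cmp 16,25)
BLT L1: taken
after LDR r4, [r3]: r4=M[16]=5
after OR r4, r4, #16: r4=5|16=21
after ADD r3, r3, #4: r3=16+4=20
after ADD r7, r7, #3: r7=16+3=19
CMP r7, #25  (cmp 19,25)
BLT L1: taken
after LDR r4, [r3]: r4=M[20]=4
after OR r4, r4, #16: r4=4|16=20
after ADD r3, r3, #4: r3=20+4=24
after ADD r7, r7, #3: r7=19+3=22
CMP r7, #25  (cmp 22,25)
BLT L1: taken
after LDR r4, [r3]: r4=M[24]=21
after OR r4, r4, #16: r4=21|16=21
after ADD r3, r3, #4: r3=24+4=28
after ADD r7, r7, #3: r7=22+3=25
CMP r7, #25  (cmp 25,25)
BLT L1: not taken
halt.

21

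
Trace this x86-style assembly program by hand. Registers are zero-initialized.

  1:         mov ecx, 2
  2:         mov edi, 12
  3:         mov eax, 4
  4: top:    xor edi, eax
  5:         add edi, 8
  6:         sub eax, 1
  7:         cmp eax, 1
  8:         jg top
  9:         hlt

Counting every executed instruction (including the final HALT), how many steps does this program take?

19

ecx=2
edi=12
eax=4
edi=12^4=8
edi=8+8=16
eax=4-1=3
cmp eax, 1  (cmp 3,1)
jg top: taken
edi=16^3=19
edi=19+8=27
eax=3-1=2
cmp eax, 1  (cmp 2,1)
jg top: taken
edi=27^2=25
edi=25+8=33
eax=2-1=1
cmp eax, 1  (cmp 1,1)
jg top: not taken
halt.
Total executed instructions: 19.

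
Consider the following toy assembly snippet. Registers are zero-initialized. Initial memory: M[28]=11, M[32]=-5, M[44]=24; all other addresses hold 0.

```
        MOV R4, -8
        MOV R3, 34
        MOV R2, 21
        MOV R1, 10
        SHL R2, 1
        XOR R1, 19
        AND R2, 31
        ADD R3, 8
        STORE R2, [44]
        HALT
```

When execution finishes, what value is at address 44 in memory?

after MOV R4, -8: R4=-8
after MOV R3, 34: R3=34
after MOV R2, 21: R2=21
after MOV R1, 10: R1=10
after SHL R2, 1: R2=21<<1=42
after XOR R1, 19: R1=10^19=25
after AND R2, 31: R2=42&31=10
after ADD R3, 8: R3=34+8=42
STORE R2, [44] → M[44]=10
halt.

10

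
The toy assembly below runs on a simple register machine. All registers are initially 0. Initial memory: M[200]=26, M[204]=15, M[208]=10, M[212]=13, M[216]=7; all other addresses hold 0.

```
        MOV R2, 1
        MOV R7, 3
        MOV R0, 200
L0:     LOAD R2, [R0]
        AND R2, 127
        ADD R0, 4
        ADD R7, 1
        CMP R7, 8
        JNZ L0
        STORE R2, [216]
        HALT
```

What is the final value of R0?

220

R2=1
R7=3
R0=200
R2=M[200]=26
R2=26&127=26
R0=200+4=204
R7=3+1=4
CMP R7, 8  (cmp 4,8)
JNZ L0: taken
R2=M[204]=15
R2=15&127=15
R0=204+4=208
R7=4+1=5
CMP R7, 8  (cmp 5,8)
JNZ L0: taken
R2=M[208]=10
R2=10&127=10
R0=208+4=212
R7=5+1=6
CMP R7, 8  (cmp 6,8)
JNZ L0: taken
R2=M[212]=13
R2=13&127=13
R0=212+4=216
R7=6+1=7
CMP R7, 8  (cmp 7,8)
JNZ L0: taken
R2=M[216]=7
R2=7&127=7
R0=216+4=220
R7=7+1=8
CMP R7, 8  (cmp 8,8)
JNZ L0: not taken
STORE R2, [216] → M[216]=7
halt.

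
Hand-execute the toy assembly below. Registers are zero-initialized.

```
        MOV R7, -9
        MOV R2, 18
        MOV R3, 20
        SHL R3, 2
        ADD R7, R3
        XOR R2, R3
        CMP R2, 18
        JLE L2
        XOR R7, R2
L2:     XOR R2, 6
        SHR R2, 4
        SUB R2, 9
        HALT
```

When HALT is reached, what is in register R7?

R7=-9
R2=18
R3=20
R3=20<<2=80
R7=(-9)+80=71
R2=18^80=66
CMP R2, 18  (cmp 66,18)
JLE L2: not taken
R7=71^66=5
R2=66^6=68
R2=68>>4=4
R2=4-9=-5
halt.

5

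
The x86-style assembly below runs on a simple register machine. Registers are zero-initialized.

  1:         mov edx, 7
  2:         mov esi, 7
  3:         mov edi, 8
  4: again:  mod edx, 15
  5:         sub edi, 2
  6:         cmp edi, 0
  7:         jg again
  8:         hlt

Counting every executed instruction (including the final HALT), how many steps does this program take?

20

after mov edx, 7: edx=7
after mov esi, 7: esi=7
after mov edi, 8: edi=8
after mod edx, 15: edx=7%15=7
after sub edi, 2: edi=8-2=6
cmp edi, 0  (cmp 6,0)
jg again: taken
after mod edx, 15: edx=7%15=7
after sub edi, 2: edi=6-2=4
cmp edi, 0  (cmp 4,0)
jg again: taken
after mod edx, 15: edx=7%15=7
after sub edi, 2: edi=4-2=2
cmp edi, 0  (cmp 2,0)
jg again: taken
after mod edx, 15: edx=7%15=7
after sub edi, 2: edi=2-2=0
cmp edi, 0  (cmp 0,0)
jg again: not taken
halt.
Total executed instructions: 20.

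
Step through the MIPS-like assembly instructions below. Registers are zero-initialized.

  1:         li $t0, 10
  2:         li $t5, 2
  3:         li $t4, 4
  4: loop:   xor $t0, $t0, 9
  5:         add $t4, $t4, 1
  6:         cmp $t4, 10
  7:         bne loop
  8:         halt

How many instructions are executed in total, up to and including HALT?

after li $t0, 10: $t0=10
after li $t5, 2: $t5=2
after li $t4, 4: $t4=4
after xor $t0, $t0, 9: $t0=10^9=3
after add $t4, $t4, 1: $t4=4+1=5
cmp $t4, 10  (cmp 5,10)
bne loop: taken
after xor $t0, $t0, 9: $t0=3^9=10
after add $t4, $t4, 1: $t4=5+1=6
cmp $t4, 10  (cmp 6,10)
bne loop: taken
after xor $t0, $t0, 9: $t0=10^9=3
after add $t4, $t4, 1: $t4=6+1=7
cmp $t4, 10  (cmp 7,10)
bne loop: taken
after xor $t0, $t0, 9: $t0=3^9=10
after add $t4, $t4, 1: $t4=7+1=8
cmp $t4, 10  (cmp 8,10)
bne loop: taken
after xor $t0, $t0, 9: $t0=10^9=3
after add $t4, $t4, 1: $t4=8+1=9
cmp $t4, 10  (cmp 9,10)
bne loop: taken
after xor $t0, $t0, 9: $t0=3^9=10
after add $t4, $t4, 1: $t4=9+1=10
cmp $t4, 10  (cmp 10,10)
bne loop: not taken
halt.
Total executed instructions: 28.

28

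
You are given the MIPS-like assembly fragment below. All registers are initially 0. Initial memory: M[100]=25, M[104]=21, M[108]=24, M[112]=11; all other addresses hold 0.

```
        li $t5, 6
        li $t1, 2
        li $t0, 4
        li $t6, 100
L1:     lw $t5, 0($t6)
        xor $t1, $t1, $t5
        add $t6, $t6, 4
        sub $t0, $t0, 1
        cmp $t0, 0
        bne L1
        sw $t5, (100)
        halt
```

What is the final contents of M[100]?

11

after li $t5, 6: $t5=6
after li $t1, 2: $t1=2
after li $t0, 4: $t0=4
after li $t6, 100: $t6=100
after lw $t5, 0($t6): $t5=M[100]=25
after xor $t1, $t1, $t5: $t1=2^25=27
after add $t6, $t6, 4: $t6=100+4=104
after sub $t0, $t0, 1: $t0=4-1=3
cmp $t0, 0  (cmp 3,0)
bne L1: taken
after lw $t5, 0($t6): $t5=M[104]=21
after xor $t1, $t1, $t5: $t1=27^21=14
after add $t6, $t6, 4: $t6=104+4=108
after sub $t0, $t0, 1: $t0=3-1=2
cmp $t0, 0  (cmp 2,0)
bne L1: taken
after lw $t5, 0($t6): $t5=M[108]=24
after xor $t1, $t1, $t5: $t1=14^24=22
after add $t6, $t6, 4: $t6=108+4=112
after sub $t0, $t0, 1: $t0=2-1=1
cmp $t0, 0  (cmp 1,0)
bne L1: taken
after lw $t5, 0($t6): $t5=M[112]=11
after xor $t1, $t1, $t5: $t1=22^11=29
after add $t6, $t6, 4: $t6=112+4=116
after sub $t0, $t0, 1: $t0=1-1=0
cmp $t0, 0  (cmp 0,0)
bne L1: not taken
sw $t5, (100) → M[100]=11
halt.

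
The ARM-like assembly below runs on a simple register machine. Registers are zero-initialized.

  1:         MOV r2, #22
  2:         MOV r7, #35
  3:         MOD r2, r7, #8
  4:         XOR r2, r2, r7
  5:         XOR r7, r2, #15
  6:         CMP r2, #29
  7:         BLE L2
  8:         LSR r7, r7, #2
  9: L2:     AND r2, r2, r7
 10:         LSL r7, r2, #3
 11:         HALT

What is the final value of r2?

r2=22
r7=35
r2=35%8=3
r2=3^35=32
r7=32^15=47
CMP r2, #29  (cmp 32,29)
BLE L2: not taken
r7=47>>2=11
r2=32&11=0
r7=0<<3=0
halt.

0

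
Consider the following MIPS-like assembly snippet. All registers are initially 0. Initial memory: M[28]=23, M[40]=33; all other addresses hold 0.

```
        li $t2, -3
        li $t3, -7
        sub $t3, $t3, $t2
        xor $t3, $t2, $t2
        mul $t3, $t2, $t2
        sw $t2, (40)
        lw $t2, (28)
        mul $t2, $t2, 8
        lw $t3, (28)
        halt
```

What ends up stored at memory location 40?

-3

after li $t2, -3: $t2=-3
after li $t3, -7: $t3=-7
after sub $t3, $t3, $t2: $t3=(-7)-(-3)=-4
after xor $t3, $t2, $t2: $t3=(-3)^(-3)=0
after mul $t3, $t2, $t2: $t3=(-3)*(-3)=9
sw $t2, (40) → M[40]=-3
after lw $t2, (28): $t2=M[28]=23
after mul $t2, $t2, 8: $t2=23*8=184
after lw $t3, (28): $t3=M[28]=23
halt.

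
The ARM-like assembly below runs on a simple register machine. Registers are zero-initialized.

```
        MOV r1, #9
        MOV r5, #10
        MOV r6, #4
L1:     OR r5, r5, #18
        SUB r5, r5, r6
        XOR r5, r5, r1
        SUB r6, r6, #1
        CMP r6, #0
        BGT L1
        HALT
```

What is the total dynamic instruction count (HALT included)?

MOV r1, #9 → r1=9
MOV r5, #10 → r5=10
MOV r6, #4 → r6=4
OR r5, r5, #18 → r5=10|18=26
SUB r5, r5, r6 → r5=26-4=22
XOR r5, r5, r1 → r5=22^9=31
SUB r6, r6, #1 → r6=4-1=3
CMP r6, #0  (cmp 3,0)
BGT L1: taken
OR r5, r5, #18 → r5=31|18=31
SUB r5, r5, r6 → r5=31-3=28
XOR r5, r5, r1 → r5=28^9=21
SUB r6, r6, #1 → r6=3-1=2
CMP r6, #0  (cmp 2,0)
BGT L1: taken
OR r5, r5, #18 → r5=21|18=23
SUB r5, r5, r6 → r5=23-2=21
XOR r5, r5, r1 → r5=21^9=28
SUB r6, r6, #1 → r6=2-1=1
CMP r6, #0  (cmp 1,0)
BGT L1: taken
OR r5, r5, #18 → r5=28|18=30
SUB r5, r5, r6 → r5=30-1=29
XOR r5, r5, r1 → r5=29^9=20
SUB r6, r6, #1 → r6=1-1=0
CMP r6, #0  (cmp 0,0)
BGT L1: not taken
halt.
Total executed instructions: 28.

28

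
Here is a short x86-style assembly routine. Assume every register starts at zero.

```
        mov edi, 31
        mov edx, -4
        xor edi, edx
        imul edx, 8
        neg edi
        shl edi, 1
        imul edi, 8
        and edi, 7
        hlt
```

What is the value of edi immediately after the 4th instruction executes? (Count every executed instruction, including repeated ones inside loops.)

mov edi, 31 → edi=31
mov edx, -4 → edx=-4
xor edi, edx → edi=31^(-4)=-29
imul edx, 8 → edx=(-4)*8=-32
After step 4: edi = -29.

-29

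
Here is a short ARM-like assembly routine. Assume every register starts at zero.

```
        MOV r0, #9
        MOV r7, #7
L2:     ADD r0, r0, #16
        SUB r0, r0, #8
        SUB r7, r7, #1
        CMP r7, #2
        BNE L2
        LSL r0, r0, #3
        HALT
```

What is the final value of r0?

392

MOV r0, #9 → r0=9
MOV r7, #7 → r7=7
ADD r0, r0, #16 → r0=9+16=25
SUB r0, r0, #8 → r0=25-8=17
SUB r7, r7, #1 → r7=7-1=6
CMP r7, #2  (cmp 6,2)
BNE L2: taken
ADD r0, r0, #16 → r0=17+16=33
SUB r0, r0, #8 → r0=33-8=25
SUB r7, r7, #1 → r7=6-1=5
CMP r7, #2  (cmp 5,2)
BNE L2: taken
ADD r0, r0, #16 → r0=25+16=41
SUB r0, r0, #8 → r0=41-8=33
SUB r7, r7, #1 → r7=5-1=4
CMP r7, #2  (cmp 4,2)
BNE L2: taken
ADD r0, r0, #16 → r0=33+16=49
SUB r0, r0, #8 → r0=49-8=41
SUB r7, r7, #1 → r7=4-1=3
CMP r7, #2  (cmp 3,2)
BNE L2: taken
ADD r0, r0, #16 → r0=41+16=57
SUB r0, r0, #8 → r0=57-8=49
SUB r7, r7, #1 → r7=3-1=2
CMP r7, #2  (cmp 2,2)
BNE L2: not taken
LSL r0, r0, #3 → r0=49<<3=392
halt.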